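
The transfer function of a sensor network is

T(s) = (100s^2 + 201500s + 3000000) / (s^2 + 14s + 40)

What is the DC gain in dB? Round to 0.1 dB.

97.5 dB

T(0) = 3000000 / 40 = 75000
20 log₁₀(75000) ≈ 97.50 dB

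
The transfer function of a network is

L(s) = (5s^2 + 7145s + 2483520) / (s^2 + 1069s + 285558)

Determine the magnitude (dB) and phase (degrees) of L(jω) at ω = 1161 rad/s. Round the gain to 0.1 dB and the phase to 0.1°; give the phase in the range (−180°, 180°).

Substitute s = j1161:
Numerator: 5(j1161)^2 + 7145(j1161) + 2483520 = -4256085 + j8295345
Denominator: (j1161)^2 + 1069(j1161) + 285558 = -1062363 + j1241109
|N| = √(4256085² + 8295345²) ≈ 9.3235e+06, ∠N ≈ 117.16°
|D| = √(1062363² + 1241109²) ≈ 1.6337e+06, ∠D ≈ 130.56°
|L| = 9.3235e+06 / 1.6337e+06 ≈ 5.707
Gain = 20 log₁₀(5.707) ≈ 15.13 dB
∠L = 117.16° − 130.56° = -13.40°

15.1 dB, -13.4°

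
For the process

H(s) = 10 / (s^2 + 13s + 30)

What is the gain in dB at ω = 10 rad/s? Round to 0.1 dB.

-23.4 dB

Substitute s = j10:
Numerator: 10 = 10 + j0
Denominator: (j10)^2 + 13(j10) + 30 = -70 + j130
|N| = √(10² + 0²) ≈ 10, ∠N ≈ 0.00°
|D| = √(70² + 130²) ≈ 147.65, ∠D ≈ 118.30°
|H| = 10 / 147.65 ≈ 0.067728
Gain = 20 log₁₀(0.067728) ≈ -23.38 dB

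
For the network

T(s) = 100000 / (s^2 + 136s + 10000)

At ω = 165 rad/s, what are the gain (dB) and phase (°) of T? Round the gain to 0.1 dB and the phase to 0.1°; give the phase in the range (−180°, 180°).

At s = jω = j165:
quadratic: (j165)² + 136·j165 + 10000 = -17225 + j22440 → |·| ≈ 28289, ∠ ≈ 127.51°
|T| = 100000 / 28289 ≈ 3.5349
Gain = 20 log₁₀(3.5349) ≈ 10.97 dB
∠T = 0.00° − 127.51° = -127.51°

11.0 dB, -127.5°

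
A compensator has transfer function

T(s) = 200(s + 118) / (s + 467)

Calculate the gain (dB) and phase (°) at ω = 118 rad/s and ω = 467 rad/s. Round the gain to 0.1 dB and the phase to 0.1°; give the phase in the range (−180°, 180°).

ω = 118: 36.8 dB, 30.8°; ω = 467: 43.3 dB, 30.8°

At s = jω = j118:
zero (s+118): 118 + j118 → |·| = √(118²+118²) = √27848 ≈ 166.88, ∠ = arctan(118/118) ≈ 45.00°
pole (s+467): 467 + j118 → |·| = √(467²+118²) = √232013 ≈ 481.68, ∠ = arctan(118/467) ≈ 14.18°
|T| = 200 · 166.88 / 481.68 ≈ 69.291
Gain = 20 log₁₀(69.291) ≈ 36.81 dB
∠T = 45.00° − 14.18° = 30.82°

At s = jω = j467:
zero (s+118): 118 + j467 → |·| = √(118²+467²) = √232013 ≈ 481.68, ∠ = arctan(467/118) ≈ 75.82°
pole (s+467): 467 + j467 → |·| = √(467²+467²) = √436178 ≈ 660.44, ∠ = arctan(467/467) ≈ 45.00°
|T| = 200 · 481.68 / 660.44 ≈ 145.87
Gain = 20 log₁₀(145.87) ≈ 43.28 dB
∠T = 75.82° − 45.00° = 30.82°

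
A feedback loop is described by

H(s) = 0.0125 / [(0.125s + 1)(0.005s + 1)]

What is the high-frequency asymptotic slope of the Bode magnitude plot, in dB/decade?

-40 dB/decade

Each pole contributes −20 dB/decade at high frequency; each zero contributes +20 dB/decade.
Net: 0 zero(s) − 2 pole(s) → -40 dB/decade.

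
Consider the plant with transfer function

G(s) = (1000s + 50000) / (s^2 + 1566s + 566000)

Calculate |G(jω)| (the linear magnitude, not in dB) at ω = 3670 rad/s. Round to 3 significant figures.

0.260

Substitute s = j3670:
Numerator: 1000(j3670) + 50000 = 50000 + j3670000
Denominator: (j3670)^2 + 1566(j3670) + 566000 = -12902900 + j5747220
|N| = √(50000² + 3670000²) ≈ 3.6703e+06, ∠N ≈ 89.22°
|D| = √(12902900² + 5747220²) ≈ 1.4125e+07, ∠D ≈ 155.99°
|G| = 3.6703e+06 / 1.4125e+07 ≈ 0.25984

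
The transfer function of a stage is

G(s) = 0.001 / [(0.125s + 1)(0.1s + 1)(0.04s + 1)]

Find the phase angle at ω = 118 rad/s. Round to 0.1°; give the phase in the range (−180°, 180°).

110.7°

At ω = 118 rad/s:
pole (1 + j118·0.125) = 1 + j14.75 → |·| ≈ 14.784, ∠ ≈ 86.12°
pole (1 + j118·0.1) = 1 + j11.8 → |·| ≈ 11.842, ∠ ≈ 85.16°
pole (1 + j118·0.04) = 1 + j4.72 → |·| ≈ 4.8248, ∠ ≈ 78.04°
∠G = (0°) − (86.12° + 85.16° + 78.04°) = -249.32° ≡ 110.68° (principal value)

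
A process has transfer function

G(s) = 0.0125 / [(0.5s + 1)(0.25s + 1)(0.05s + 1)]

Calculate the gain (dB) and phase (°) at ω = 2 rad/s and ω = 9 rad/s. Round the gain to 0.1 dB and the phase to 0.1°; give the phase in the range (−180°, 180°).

ω = 2: -42.1 dB, -77.3°; ω = 9: -60.0 dB, -167.7°

At ω = 2 rad/s:
pole (1 + j2·0.5) = 1 + j1 → |·| ≈ 1.4142, ∠ ≈ 45.00°
pole (1 + j2·0.25) = 1 + j0.5 → |·| ≈ 1.118, ∠ ≈ 26.57°
pole (1 + j2·0.05) = 1 + j0.1 → |·| ≈ 1.005, ∠ ≈ 5.71°
|G| = 0.0125 · 1 / (1.4142 · 1.118 · 1.005) ≈ 0.0078667
Gain = 20 log₁₀(0.0078667) ≈ -42.08 dB
∠G = (0°) − (45.00° + 26.57° + 5.71°) = -77.28°

At ω = 9 rad/s:
pole (1 + j9·0.5) = 1 + j4.5 → |·| ≈ 4.6098, ∠ ≈ 77.47°
pole (1 + j9·0.25) = 1 + j2.25 → |·| ≈ 2.4622, ∠ ≈ 66.04°
pole (1 + j9·0.05) = 1 + j0.45 → |·| ≈ 1.0966, ∠ ≈ 24.23°
|G| = 0.0125 · 1 / (4.6098 · 2.4622 · 1.0966) ≈ 0.0010043
Gain = 20 log₁₀(0.0010043) ≈ -59.96 dB
∠G = (0°) − (77.47° + 66.04° + 24.23°) = -167.74°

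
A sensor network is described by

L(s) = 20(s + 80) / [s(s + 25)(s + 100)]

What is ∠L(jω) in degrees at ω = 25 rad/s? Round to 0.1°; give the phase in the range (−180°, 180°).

-131.7°

At s = jω = j25:
zero (s+80): 80 + j25 → |·| = √(80²+25²) = √7025 ≈ 83.815, ∠ = arctan(25/80) ≈ 17.35°
pole (s+25): 25 + j25 → |·| = √(25²+25²) = √1250 ≈ 35.355, ∠ = arctan(25/25) ≈ 45.00°
pole (s+100): 100 + j25 → |·| = √(100²+25²) = √10625 ≈ 103.08, ∠ = arctan(25/100) ≈ 14.04°
pole at origin: |s| = 25, ∠ = 90.00° (in denominator)
∠L = 17.35° − 149.04° = -131.69°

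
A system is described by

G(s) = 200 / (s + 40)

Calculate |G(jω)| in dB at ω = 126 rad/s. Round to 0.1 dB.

3.6 dB

Substitute s = j126:
Numerator: 200 = 200 + j0
Denominator: (j126) + 40 = 40 + j126
|N| = √(200² + 0²) ≈ 200, ∠N ≈ 0.00°
|D| = √(40² + 126²) ≈ 132.2, ∠D ≈ 72.39°
|G| = 200 / 132.2 ≈ 1.5129
Gain = 20 log₁₀(1.5129) ≈ 3.60 dB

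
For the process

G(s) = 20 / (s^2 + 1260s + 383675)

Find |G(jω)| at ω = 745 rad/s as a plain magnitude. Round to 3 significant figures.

Substitute s = j745:
Numerator: 20 = 20 + j0
Denominator: (j745)^2 + 1260(j745) + 383675 = -171350 + j938700
|N| = √(20² + 0²) ≈ 20, ∠N ≈ 0.00°
|D| = √(171350² + 938700²) ≈ 9.5421e+05, ∠D ≈ 100.34°
|G| = 20 / 9.5421e+05 ≈ 2.096e-05

2.10e-05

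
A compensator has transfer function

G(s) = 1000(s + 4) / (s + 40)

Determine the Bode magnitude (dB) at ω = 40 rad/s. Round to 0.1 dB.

57.0 dB

At s = jω = j40:
zero (s+4): 4 + j40 → |·| = √(4²+40²) = √1616 ≈ 40.2, ∠ = arctan(40/4) ≈ 84.29°
pole (s+40): 40 + j40 → |·| = √(40²+40²) = √3200 ≈ 56.569, ∠ = arctan(40/40) ≈ 45.00°
|G| = 1000 · 40.2 / 56.569 ≈ 710.64
Gain = 20 log₁₀(710.64) ≈ 57.03 dB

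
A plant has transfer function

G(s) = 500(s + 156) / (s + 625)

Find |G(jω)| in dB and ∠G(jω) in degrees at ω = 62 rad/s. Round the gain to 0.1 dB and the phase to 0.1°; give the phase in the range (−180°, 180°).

42.5 dB, 16.0°

At s = jω = j62:
zero (s+156): 156 + j62 → |·| = √(156²+62²) = √28180 ≈ 167.87, ∠ = arctan(62/156) ≈ 21.67°
pole (s+625): 625 + j62 → |·| = √(625²+62²) = √394469 ≈ 628.07, ∠ = arctan(62/625) ≈ 5.67°
|G| = 500 · 167.87 / 628.07 ≈ 133.64
Gain = 20 log₁₀(133.64) ≈ 42.52 dB
∠G = 21.67° − 5.67° = 16.00°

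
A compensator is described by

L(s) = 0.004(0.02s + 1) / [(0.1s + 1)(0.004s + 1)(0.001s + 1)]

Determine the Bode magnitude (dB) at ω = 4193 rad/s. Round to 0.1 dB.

-99.1 dB

At ω = 4193 rad/s:
zero (1 + j4193·0.02) = 1 + j83.86 → |·| ≈ 83.866, ∠ ≈ 89.32°
pole (1 + j4193·0.1) = 1 + j419.3 → |·| ≈ 419.3, ∠ ≈ 89.86°
pole (1 + j4193·0.004) = 1 + j16.772 → |·| ≈ 16.802, ∠ ≈ 86.59°
pole (1 + j4193·0.001) = 1 + j4.193 → |·| ≈ 4.3106, ∠ ≈ 76.59°
|L| = 0.004 · 83.866 / (419.3 · 16.802 · 4.3106) ≈ 1.1046e-05
Gain = 20 log₁₀(1.1046e-05) ≈ -99.14 dB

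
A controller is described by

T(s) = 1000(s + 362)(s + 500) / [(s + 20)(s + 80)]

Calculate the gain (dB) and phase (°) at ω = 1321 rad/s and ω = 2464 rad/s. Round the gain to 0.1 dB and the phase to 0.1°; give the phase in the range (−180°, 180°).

At s = jω = j1321:
zero (s+362): 362 + j1321 → |·| = √(362²+1321²) = √1876085 ≈ 1369.7, ∠ = arctan(1321/362) ≈ 74.68°
zero (s+500): 500 + j1321 → |·| = √(500²+1321²) = √1995041 ≈ 1412.5, ∠ = arctan(1321/500) ≈ 69.27°
pole (s+20): 20 + j1321 → |·| = √(20²+1321²) = √1745441 ≈ 1321.2, ∠ = arctan(1321/20) ≈ 89.13°
pole (s+80): 80 + j1321 → |·| = √(80²+1321²) = √1751441 ≈ 1323.4, ∠ = arctan(1321/80) ≈ 86.53°
|T| = 1000 · 1.9347e+06 / 1.7485e+06 ≈ 1106.5
Gain = 20 log₁₀(1106.5) ≈ 60.88 dB
∠T = 143.95° − 175.66° = -31.71°

At s = jω = j2464:
zero (s+362): 362 + j2464 → |·| = √(362²+2464²) = √6202340 ≈ 2490.4, ∠ = arctan(2464/362) ≈ 81.64°
zero (s+500): 500 + j2464 → |·| = √(500²+2464²) = √6321296 ≈ 2514.2, ∠ = arctan(2464/500) ≈ 78.53°
pole (s+20): 20 + j2464 → |·| = √(20²+2464²) = √6071696 ≈ 2464.1, ∠ = arctan(2464/20) ≈ 89.53°
pole (s+80): 80 + j2464 → |·| = √(80²+2464²) = √6077696 ≈ 2465.3, ∠ = arctan(2464/80) ≈ 88.14°
|T| = 1000 · 6.2614e+06 / 6.0747e+06 ≈ 1030.7
Gain = 20 log₁₀(1030.7) ≈ 60.26 dB
∠T = 160.17° − 177.67° = -17.50°

ω = 1321: 60.9 dB, -31.7°; ω = 2464: 60.3 dB, -17.5°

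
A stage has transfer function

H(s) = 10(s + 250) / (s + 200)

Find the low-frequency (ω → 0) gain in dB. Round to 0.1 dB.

21.9 dB

H(0) = 10·250 / (200) = 12.5
20 log₁₀(12.5) ≈ 21.94 dB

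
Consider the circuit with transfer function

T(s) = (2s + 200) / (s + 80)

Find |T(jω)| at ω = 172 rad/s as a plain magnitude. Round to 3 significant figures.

2.10

Substitute s = j172:
Numerator: 2(j172) + 200 = 200 + j344
Denominator: (j172) + 80 = 80 + j172
|N| = √(200² + 344²) ≈ 397.91, ∠N ≈ 59.83°
|D| = √(80² + 172²) ≈ 189.69, ∠D ≈ 65.06°
|T| = 397.91 / 189.69 ≈ 2.0977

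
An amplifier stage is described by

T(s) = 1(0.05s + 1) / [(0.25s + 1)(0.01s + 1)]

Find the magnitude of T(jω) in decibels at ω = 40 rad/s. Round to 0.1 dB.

At ω = 40 rad/s:
zero (1 + j40·0.05) = 1 + j2 → |·| ≈ 2.2361, ∠ ≈ 63.43°
pole (1 + j40·0.25) = 1 + j10 → |·| ≈ 10.05, ∠ ≈ 84.29°
pole (1 + j40·0.01) = 1 + j0.4 → |·| ≈ 1.077, ∠ ≈ 21.80°
|T| = 1 · 2.2361 / (10.05 · 1.077) ≈ 0.20659
Gain = 20 log₁₀(0.20659) ≈ -13.70 dB

-13.7 dB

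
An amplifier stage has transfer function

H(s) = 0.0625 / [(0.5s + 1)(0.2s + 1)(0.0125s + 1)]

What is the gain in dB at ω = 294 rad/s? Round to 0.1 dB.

-114.4 dB

At ω = 294 rad/s:
pole (1 + j294·0.5) = 1 + j147 → |·| ≈ 147, ∠ ≈ 89.61°
pole (1 + j294·0.2) = 1 + j58.8 → |·| ≈ 58.809, ∠ ≈ 89.03°
pole (1 + j294·0.0125) = 1 + j3.675 → |·| ≈ 3.8086, ∠ ≈ 74.78°
|H| = 0.0625 · 1 / (147 · 58.809 · 3.8086) ≈ 1.8983e-06
Gain = 20 log₁₀(1.8983e-06) ≈ -114.43 dB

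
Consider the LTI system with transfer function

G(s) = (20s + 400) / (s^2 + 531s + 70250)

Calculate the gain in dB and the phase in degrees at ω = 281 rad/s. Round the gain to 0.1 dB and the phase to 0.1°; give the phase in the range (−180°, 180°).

-28.5 dB, -7.4°

Substitute s = j281:
Numerator: 20(j281) + 400 = 400 + j5620
Denominator: (j281)^2 + 531(j281) + 70250 = -8711 + j149211
|N| = √(400² + 5620²) ≈ 5634.2, ∠N ≈ 85.93°
|D| = √(8711² + 149211²) ≈ 1.4947e+05, ∠D ≈ 93.34°
|G| = 5634.2 / 1.4947e+05 ≈ 0.037695
Gain = 20 log₁₀(0.037695) ≈ -28.47 dB
∠G = 85.93° − 93.34° = -7.41°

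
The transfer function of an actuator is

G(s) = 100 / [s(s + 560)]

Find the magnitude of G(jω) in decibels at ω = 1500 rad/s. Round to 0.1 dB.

At s = jω = j1500:
pole (s+560): 560 + j1500 → |·| = √(560²+1500²) = √2563600 ≈ 1601.1, ∠ = arctan(1500/560) ≈ 69.53°
pole at origin: |s| = 1500, ∠ = 90.00° (in denominator)
|G| = 100 / 2.4016e+06 ≈ 4.1639e-05
Gain = 20 log₁₀(4.1639e-05) ≈ -87.61 dB

-87.6 dB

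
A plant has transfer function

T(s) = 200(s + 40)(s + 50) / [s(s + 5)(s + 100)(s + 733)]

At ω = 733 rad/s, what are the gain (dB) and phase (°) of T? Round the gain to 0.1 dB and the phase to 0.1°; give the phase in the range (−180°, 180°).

At s = jω = j733:
zero (s+40): 40 + j733 → |·| = √(40²+733²) = √538889 ≈ 734.09, ∠ = arctan(733/40) ≈ 86.88°
zero (s+50): 50 + j733 → |·| = √(50²+733²) = √539789 ≈ 734.7, ∠ = arctan(733/50) ≈ 86.10°
pole (s+5): 5 + j733 → |·| = √(5²+733²) = √537314 ≈ 733.02, ∠ = arctan(733/5) ≈ 89.61°
pole (s+100): 100 + j733 → |·| = √(100²+733²) = √547289 ≈ 739.79, ∠ = arctan(733/100) ≈ 82.23°
pole (s+733): 733 + j733 → |·| = √(733²+733²) = √1074578 ≈ 1036.6, ∠ = arctan(733/733) ≈ 45.00°
pole at origin: |s| = 733, ∠ = 90.00° (in denominator)
|T| = 200 · 5.3934e+05 / 4.1204e+11 ≈ 0.00026179
Gain = 20 log₁₀(0.00026179) ≈ -71.64 dB
∠T = 172.98° − 306.84° = -133.86°

-71.6 dB, -133.9°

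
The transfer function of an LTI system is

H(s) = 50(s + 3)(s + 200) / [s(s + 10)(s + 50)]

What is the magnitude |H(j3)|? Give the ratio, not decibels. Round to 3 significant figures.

27.0

At s = jω = j3:
zero (s+3): 3 + j3 → |·| = √(3²+3²) = √18 ≈ 4.2426, ∠ = arctan(3/3) ≈ 45.00°
zero (s+200): 200 + j3 → |·| = √(200²+3²) = √40009 ≈ 200.02, ∠ = arctan(3/200) ≈ 0.86°
pole (s+10): 10 + j3 → |·| = √(10²+3²) = √109 ≈ 10.44, ∠ = arctan(3/10) ≈ 16.70°
pole (s+50): 50 + j3 → |·| = √(50²+3²) = √2509 ≈ 50.09, ∠ = arctan(3/50) ≈ 3.43°
pole at origin: |s| = 3, ∠ = 90.00° (in denominator)
|H| = 50 · 848.6 / 1568.8 ≈ 27.046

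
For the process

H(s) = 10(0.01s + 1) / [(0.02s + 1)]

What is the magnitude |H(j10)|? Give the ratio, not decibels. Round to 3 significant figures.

At ω = 10 rad/s:
zero (1 + j10·0.01) = 1 + j0.1 → |·| ≈ 1.005, ∠ ≈ 5.71°
pole (1 + j10·0.02) = 1 + j0.2 → |·| ≈ 1.0198, ∠ ≈ 11.31°
|H| = 10 · 1.005 / (1.0198) ≈ 9.8549

9.85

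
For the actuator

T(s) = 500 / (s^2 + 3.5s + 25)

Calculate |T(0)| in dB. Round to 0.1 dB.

26.0 dB

T(0) = 500 / 25 = 20
20 log₁₀(20) ≈ 26.02 dB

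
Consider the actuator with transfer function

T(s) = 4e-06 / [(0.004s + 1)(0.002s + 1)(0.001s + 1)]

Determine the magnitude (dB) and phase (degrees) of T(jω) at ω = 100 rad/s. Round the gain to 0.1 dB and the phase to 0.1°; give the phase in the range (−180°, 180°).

At ω = 100 rad/s:
pole (1 + j100·0.004) = 1 + j0.4 → |·| ≈ 1.077, ∠ ≈ 21.80°
pole (1 + j100·0.002) = 1 + j0.2 → |·| ≈ 1.0198, ∠ ≈ 11.31°
pole (1 + j100·0.001) = 1 + j0.1 → |·| ≈ 1.005, ∠ ≈ 5.71°
|T| = 4e-06 · 1 / (1.077 · 1.0198 · 1.005) ≈ 3.6238e-06
Gain = 20 log₁₀(3.6238e-06) ≈ -108.82 dB
∠T = (0°) − (21.80° + 11.31° + 5.71°) = -38.82°

-108.8 dB, -38.8°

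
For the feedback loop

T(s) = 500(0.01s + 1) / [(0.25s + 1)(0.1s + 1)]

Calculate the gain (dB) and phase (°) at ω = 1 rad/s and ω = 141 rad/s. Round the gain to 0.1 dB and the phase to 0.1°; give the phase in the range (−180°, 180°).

ω = 1: 53.7 dB, -19.2°; ω = 141: 4.8 dB, -119.7°

At ω = 1 rad/s:
zero (1 + j1·0.01) = 1 + j0.01 → |·| ≈ 1, ∠ ≈ 0.57°
pole (1 + j1·0.25) = 1 + j0.25 → |·| ≈ 1.0308, ∠ ≈ 14.04°
pole (1 + j1·0.1) = 1 + j0.1 → |·| ≈ 1.005, ∠ ≈ 5.71°
|T| = 500 · 1 / (1.0308 · 1.005) ≈ 482.65
Gain = 20 log₁₀(482.65) ≈ 53.67 dB
∠T = (0.57°) − (14.04° + 5.71°) = -19.18°

At ω = 141 rad/s:
zero (1 + j141·0.01) = 1 + j1.41 → |·| ≈ 1.7286, ∠ ≈ 54.65°
pole (1 + j141·0.25) = 1 + j35.25 → |·| ≈ 35.264, ∠ ≈ 88.38°
pole (1 + j141·0.1) = 1 + j14.1 → |·| ≈ 14.135, ∠ ≈ 85.94°
|T| = 500 · 1.7286 / (35.264 · 14.135) ≈ 1.734
Gain = 20 log₁₀(1.734) ≈ 4.78 dB
∠T = (54.65°) − (88.38° + 85.94°) = -119.67°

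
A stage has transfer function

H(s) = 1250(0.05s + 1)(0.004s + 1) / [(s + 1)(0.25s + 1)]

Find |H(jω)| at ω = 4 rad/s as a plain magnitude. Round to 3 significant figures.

At ω = 4 rad/s:
zero (1 + j4·0.05) = 1 + j0.2 → |·| ≈ 1.0198, ∠ ≈ 11.31°
zero (1 + j4·0.004) = 1 + j0.016 → |·| ≈ 1.0001, ∠ ≈ 0.92°
pole (1 + j4·1) = 1 + j4 → |·| ≈ 4.1231, ∠ ≈ 75.96°
pole (1 + j4·0.25) = 1 + j1 → |·| ≈ 1.4142, ∠ ≈ 45.00°
|H| = 1250 · 1.0198 · 1.0001 / (4.1231 · 1.4142) ≈ 218.64

219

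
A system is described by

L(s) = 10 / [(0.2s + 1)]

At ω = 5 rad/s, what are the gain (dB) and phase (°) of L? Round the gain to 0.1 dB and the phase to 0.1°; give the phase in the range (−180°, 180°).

17.0 dB, -45.0°

At ω = 5 rad/s:
pole (1 + j5·0.2) = 1 + j1 → |·| ≈ 1.4142, ∠ ≈ 45.00°
|L| = 10 · 1 / (1.4142) ≈ 7.0711
Gain = 20 log₁₀(7.0711) ≈ 16.99 dB
∠L = (0°) − (45.00°) = -45.00°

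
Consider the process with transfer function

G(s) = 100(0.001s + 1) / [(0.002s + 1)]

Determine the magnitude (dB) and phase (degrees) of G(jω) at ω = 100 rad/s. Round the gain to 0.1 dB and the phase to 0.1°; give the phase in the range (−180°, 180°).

At ω = 100 rad/s:
zero (1 + j100·0.001) = 1 + j0.1 → |·| ≈ 1.005, ∠ ≈ 5.71°
pole (1 + j100·0.002) = 1 + j0.2 → |·| ≈ 1.0198, ∠ ≈ 11.31°
|G| = 100 · 1.005 / (1.0198) ≈ 98.549
Gain = 20 log₁₀(98.549) ≈ 39.87 dB
∠G = (5.71°) − (11.31°) = -5.60°

39.9 dB, -5.6°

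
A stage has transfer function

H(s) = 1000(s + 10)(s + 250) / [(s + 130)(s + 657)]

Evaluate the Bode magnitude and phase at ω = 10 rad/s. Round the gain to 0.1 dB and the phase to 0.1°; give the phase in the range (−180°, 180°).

32.3 dB, 42.0°

At s = jω = j10:
zero (s+10): 10 + j10 → |·| = √(10²+10²) = √200 ≈ 14.142, ∠ = arctan(10/10) ≈ 45.00°
zero (s+250): 250 + j10 → |·| = √(250²+10²) = √62600 ≈ 250.2, ∠ = arctan(10/250) ≈ 2.29°
pole (s+130): 130 + j10 → |·| = √(130²+10²) = √17000 ≈ 130.38, ∠ = arctan(10/130) ≈ 4.40°
pole (s+657): 657 + j10 → |·| = √(657²+10²) = √431749 ≈ 657.08, ∠ = arctan(10/657) ≈ 0.87°
|H| = 1000 · 3538.3 / 85670 ≈ 41.302
Gain = 20 log₁₀(41.302) ≈ 32.32 dB
∠H = 47.29° − 5.27° = 42.02°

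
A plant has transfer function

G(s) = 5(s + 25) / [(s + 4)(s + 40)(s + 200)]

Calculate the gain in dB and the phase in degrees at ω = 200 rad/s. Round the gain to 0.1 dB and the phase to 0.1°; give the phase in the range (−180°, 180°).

At s = jω = j200:
zero (s+25): 25 + j200 → |·| = √(25²+200²) = √40625 ≈ 201.56, ∠ = arctan(200/25) ≈ 82.87°
pole (s+4): 4 + j200 → |·| = √(4²+200²) = √40016 ≈ 200.04, ∠ = arctan(200/4) ≈ 88.85°
pole (s+40): 40 + j200 → |·| = √(40²+200²) = √41600 ≈ 203.96, ∠ = arctan(200/40) ≈ 78.69°
pole (s+200): 200 + j200 → |·| = √(200²+200²) = √80000 ≈ 282.84, ∠ = arctan(200/200) ≈ 45.00°
|G| = 5 · 201.56 / 1.154e+07 ≈ 8.7331e-05
Gain = 20 log₁₀(8.7331e-05) ≈ -81.18 dB
∠G = 82.87° − 212.54° = -129.67°

-81.2 dB, -129.7°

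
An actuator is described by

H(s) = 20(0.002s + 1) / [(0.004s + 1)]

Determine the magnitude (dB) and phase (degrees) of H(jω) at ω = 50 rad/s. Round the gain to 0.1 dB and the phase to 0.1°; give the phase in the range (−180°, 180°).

25.9 dB, -5.6°

At ω = 50 rad/s:
zero (1 + j50·0.002) = 1 + j0.1 → |·| ≈ 1.005, ∠ ≈ 5.71°
pole (1 + j50·0.004) = 1 + j0.2 → |·| ≈ 1.0198, ∠ ≈ 11.31°
|H| = 20 · 1.005 / (1.0198) ≈ 19.71
Gain = 20 log₁₀(19.71) ≈ 25.89 dB
∠H = (5.71°) − (11.31°) = -5.60°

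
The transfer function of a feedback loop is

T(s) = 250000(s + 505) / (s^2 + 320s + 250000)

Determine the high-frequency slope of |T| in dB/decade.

Each pole contributes −20 dB/decade at high frequency; each zero contributes +20 dB/decade.
Net: 1 zero(s) − 2 pole(s) → -20 dB/decade.

-20 dB/decade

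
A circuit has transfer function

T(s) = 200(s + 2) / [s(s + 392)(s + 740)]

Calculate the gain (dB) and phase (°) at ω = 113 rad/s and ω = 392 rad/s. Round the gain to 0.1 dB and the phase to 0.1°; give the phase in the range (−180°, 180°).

At s = jω = j113:
zero (s+2): 2 + j113 → |·| = √(2²+113²) = √12773 ≈ 113.02, ∠ = arctan(113/2) ≈ 88.99°
pole (s+392): 392 + j113 → |·| = √(392²+113²) = √166433 ≈ 407.96, ∠ = arctan(113/392) ≈ 16.08°
pole (s+740): 740 + j113 → |·| = √(740²+113²) = √560369 ≈ 748.58, ∠ = arctan(113/740) ≈ 8.68°
pole at origin: |s| = 113, ∠ = 90.00° (in denominator)
|T| = 200 · 113.02 / 3.4509e+07 ≈ 0.00065502
Gain = 20 log₁₀(0.00065502) ≈ -63.67 dB
∠T = 88.99° − 114.76° = -25.77°

At s = jω = j392:
zero (s+2): 2 + j392 → |·| = √(2²+392²) = √153668 ≈ 392.01, ∠ = arctan(392/2) ≈ 89.71°
pole (s+392): 392 + j392 → |·| = √(392²+392²) = √307328 ≈ 554.37, ∠ = arctan(392/392) ≈ 45.00°
pole (s+740): 740 + j392 → |·| = √(740²+392²) = √701264 ≈ 837.42, ∠ = arctan(392/740) ≈ 27.91°
pole at origin: |s| = 392, ∠ = 90.00° (in denominator)
|T| = 200 · 392.01 / 1.8198e+08 ≈ 0.00043083
Gain = 20 log₁₀(0.00043083) ≈ -67.31 dB
∠T = 89.71° − 162.91° = -73.20°

ω = 113: -63.7 dB, -25.8°; ω = 392: -67.3 dB, -73.2°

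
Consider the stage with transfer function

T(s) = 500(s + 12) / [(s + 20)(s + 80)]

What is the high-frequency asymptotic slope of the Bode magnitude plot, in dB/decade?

-20 dB/decade

Each pole contributes −20 dB/decade at high frequency; each zero contributes +20 dB/decade.
Net: 1 zero(s) − 2 pole(s) → -20 dB/decade.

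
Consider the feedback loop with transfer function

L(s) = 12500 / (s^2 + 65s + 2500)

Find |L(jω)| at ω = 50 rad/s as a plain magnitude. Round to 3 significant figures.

At s = jω = j50:
quadratic: (j50)² + 65·j50 + 2500 = 0 + j3250 → |·| ≈ 3250, ∠ ≈ 90.00°
|L| = 12500 / 3250 ≈ 3.8462

3.85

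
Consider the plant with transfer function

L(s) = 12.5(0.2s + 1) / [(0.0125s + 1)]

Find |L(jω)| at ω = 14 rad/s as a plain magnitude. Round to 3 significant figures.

At ω = 14 rad/s:
zero (1 + j14·0.2) = 1 + j2.8 → |·| ≈ 2.9732, ∠ ≈ 70.35°
pole (1 + j14·0.0125) = 1 + j0.175 → |·| ≈ 1.0152, ∠ ≈ 9.93°
|L| = 12.5 · 2.9732 / (1.0152) ≈ 36.609

36.6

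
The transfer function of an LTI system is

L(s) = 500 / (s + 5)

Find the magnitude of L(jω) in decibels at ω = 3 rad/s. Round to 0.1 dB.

Substitute s = j3:
Numerator: 500 = 500 + j0
Denominator: (j3) + 5 = 5 + j3
|N| = √(500² + 0²) ≈ 500, ∠N ≈ 0.00°
|D| = √(5² + 3²) ≈ 5.831, ∠D ≈ 30.96°
|L| = 500 / 5.831 ≈ 85.749
Gain = 20 log₁₀(85.749) ≈ 38.66 dB

38.7 dB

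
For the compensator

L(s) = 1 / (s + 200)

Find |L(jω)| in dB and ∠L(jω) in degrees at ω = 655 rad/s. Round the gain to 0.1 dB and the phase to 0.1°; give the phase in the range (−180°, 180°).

-56.7 dB, -73.0°

Substitute s = j655:
Numerator: 1 = 1 + j0
Denominator: (j655) + 200 = 200 + j655
|N| = √(1² + 0²) ≈ 1, ∠N ≈ 0.00°
|D| = √(200² + 655²) ≈ 684.85, ∠D ≈ 73.02°
|L| = 1 / 684.85 ≈ 0.0014602
Gain = 20 log₁₀(0.0014602) ≈ -56.71 dB
∠L = 0.00° − 73.02° = -73.02°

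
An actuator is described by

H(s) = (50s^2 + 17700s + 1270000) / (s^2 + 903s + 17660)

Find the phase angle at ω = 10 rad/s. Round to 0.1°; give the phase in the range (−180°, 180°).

-19.2°

Substitute s = j10:
Numerator: 50(j10)^2 + 17700(j10) + 1270000 = 1265000 + j177000
Denominator: (j10)^2 + 903(j10) + 17660 = 17560 + j9030
|N| = √(1265000² + 177000²) ≈ 1.2773e+06, ∠N ≈ 7.97°
|D| = √(17560² + 9030²) ≈ 19746, ∠D ≈ 27.21°
∠H = 7.97° − 27.21° = -19.24°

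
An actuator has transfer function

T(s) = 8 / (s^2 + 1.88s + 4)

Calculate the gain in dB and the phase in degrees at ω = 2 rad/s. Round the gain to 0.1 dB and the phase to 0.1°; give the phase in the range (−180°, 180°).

6.6 dB, -90.0°

At s = jω = j2:
quadratic: (j2)² + 1.88·j2 + 4 = 0 + j3.76 → |·| ≈ 3.76, ∠ ≈ 90.00°
|T| = 8 / 3.76 ≈ 2.1277
Gain = 20 log₁₀(2.1277) ≈ 6.56 dB
∠T = 0.00° − 90.00° = -90.00°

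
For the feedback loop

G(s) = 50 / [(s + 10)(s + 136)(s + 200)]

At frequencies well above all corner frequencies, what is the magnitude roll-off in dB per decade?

Each pole contributes −20 dB/decade at high frequency; each zero contributes +20 dB/decade.
Net: 0 zero(s) − 3 pole(s) → -60 dB/decade.

-60 dB/decade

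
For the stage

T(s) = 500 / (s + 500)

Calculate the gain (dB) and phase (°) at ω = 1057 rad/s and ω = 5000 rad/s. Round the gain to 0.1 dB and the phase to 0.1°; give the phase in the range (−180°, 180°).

At s = jω = j1057:
pole (s+500): 500 + j1057 → |·| = √(500²+1057²) = √1367249 ≈ 1169.3, ∠ = arctan(1057/500) ≈ 64.68°
|T| = 500 / 1169.3 ≈ 0.42761
Gain = 20 log₁₀(0.42761) ≈ -7.38 dB
∠T = 0.00° − 64.68° = -64.68°

At s = jω = j5000:
pole (s+500): 500 + j5000 → |·| = √(500²+5000²) = √25250000 ≈ 5024.9, ∠ = arctan(5000/500) ≈ 84.29°
|T| = 500 / 5024.9 ≈ 0.099504
Gain = 20 log₁₀(0.099504) ≈ -20.04 dB
∠T = 0.00° − 84.29° = -84.29°

ω = 1057: -7.4 dB, -64.7°; ω = 5000: -20.0 dB, -84.3°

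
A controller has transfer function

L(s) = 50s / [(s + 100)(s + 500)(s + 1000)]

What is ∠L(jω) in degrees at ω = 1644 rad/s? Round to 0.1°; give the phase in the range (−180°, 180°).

-128.3°

At s = jω = j1644:
zero at origin: s = j1644 → |·| = 1644, ∠ = 90.00°
pole (s+100): 100 + j1644 → |·| = √(100²+1644²) = √2712736 ≈ 1647, ∠ = arctan(1644/100) ≈ 86.52°
pole (s+500): 500 + j1644 → |·| = √(500²+1644²) = √2952736 ≈ 1718.4, ∠ = arctan(1644/500) ≈ 73.08°
pole (s+1000): 1000 + j1644 → |·| = √(1000²+1644²) = √3702736 ≈ 1924.2, ∠ = arctan(1644/1000) ≈ 58.69°
∠L = 90.00° − 218.29° = -128.29°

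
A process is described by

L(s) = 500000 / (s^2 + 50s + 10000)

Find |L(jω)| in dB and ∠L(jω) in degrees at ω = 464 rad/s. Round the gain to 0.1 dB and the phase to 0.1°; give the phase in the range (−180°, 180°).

At s = jω = j464:
quadratic: (j464)² + 50·j464 + 10000 = -205296 + j23200 → |·| ≈ 2.066e+05, ∠ ≈ 173.55°
|L| = 500000 / 2.066e+05 ≈ 2.4201
Gain = 20 log₁₀(2.4201) ≈ 7.68 dB
∠L = 0.00° − 173.55° = -173.55°

7.7 dB, -173.6°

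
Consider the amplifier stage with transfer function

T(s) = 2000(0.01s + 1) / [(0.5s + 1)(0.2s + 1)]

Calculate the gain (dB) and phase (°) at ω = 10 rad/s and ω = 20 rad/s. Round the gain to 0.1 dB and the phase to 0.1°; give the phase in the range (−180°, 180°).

At ω = 10 rad/s:
zero (1 + j10·0.01) = 1 + j0.1 → |·| ≈ 1.005, ∠ ≈ 5.71°
pole (1 + j10·0.5) = 1 + j5 → |·| ≈ 5.099, ∠ ≈ 78.69°
pole (1 + j10·0.2) = 1 + j2 → |·| ≈ 2.2361, ∠ ≈ 63.43°
|T| = 2000 · 1.005 / (5.099 · 2.2361) ≈ 176.29
Gain = 20 log₁₀(176.29) ≈ 44.92 dB
∠T = (5.71°) − (78.69° + 63.43°) = -136.41°

At ω = 20 rad/s:
zero (1 + j20·0.01) = 1 + j0.2 → |·| ≈ 1.0198, ∠ ≈ 11.31°
pole (1 + j20·0.5) = 1 + j10 → |·| ≈ 10.05, ∠ ≈ 84.29°
pole (1 + j20·0.2) = 1 + j4 → |·| ≈ 4.1231, ∠ ≈ 75.96°
|T| = 2000 · 1.0198 / (10.05 · 4.1231) ≈ 49.222
Gain = 20 log₁₀(49.222) ≈ 33.84 dB
∠T = (11.31°) − (84.29° + 75.96°) = -148.94°

ω = 10: 44.9 dB, -136.4°; ω = 20: 33.8 dB, -148.9°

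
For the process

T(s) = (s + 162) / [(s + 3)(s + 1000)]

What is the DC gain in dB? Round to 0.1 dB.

T(0) = 1·162 / (3·1000) = 0.054
20 log₁₀(0.054) ≈ -25.35 dB

-25.4 dB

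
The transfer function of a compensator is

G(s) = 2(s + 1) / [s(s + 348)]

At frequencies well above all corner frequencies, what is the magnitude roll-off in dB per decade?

Each pole contributes −20 dB/decade at high frequency; each zero contributes +20 dB/decade.
Net: 1 zero(s) − 2 pole(s) → -20 dB/decade.

-20 dB/decade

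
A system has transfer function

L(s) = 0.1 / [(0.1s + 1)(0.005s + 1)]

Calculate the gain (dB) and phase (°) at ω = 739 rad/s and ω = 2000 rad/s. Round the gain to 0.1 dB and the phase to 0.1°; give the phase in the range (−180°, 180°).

ω = 739: -69.0 dB, -164.1°; ω = 2000: -86.1 dB, -174.0°

At ω = 739 rad/s:
pole (1 + j739·0.1) = 1 + j73.9 → |·| ≈ 73.907, ∠ ≈ 89.22°
pole (1 + j739·0.005) = 1 + j3.695 → |·| ≈ 3.8279, ∠ ≈ 74.86°
|L| = 0.1 · 1 / (73.907 · 3.8279) ≈ 0.00035347
Gain = 20 log₁₀(0.00035347) ≈ -69.03 dB
∠L = (0°) − (89.22° + 74.86°) = -164.08°

At ω = 2000 rad/s:
pole (1 + j2000·0.1) = 1 + j200 → |·| ≈ 200, ∠ ≈ 89.71°
pole (1 + j2000·0.005) = 1 + j10 → |·| ≈ 10.05, ∠ ≈ 84.29°
|L| = 0.1 · 1 / (200 · 10.05) ≈ 4.9751e-05
Gain = 20 log₁₀(4.9751e-05) ≈ -86.06 dB
∠L = (0°) − (89.71° + 84.29°) = -174.00°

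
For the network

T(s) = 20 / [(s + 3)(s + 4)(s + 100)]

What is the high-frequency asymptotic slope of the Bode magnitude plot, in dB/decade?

Each pole contributes −20 dB/decade at high frequency; each zero contributes +20 dB/decade.
Net: 0 zero(s) − 3 pole(s) → -60 dB/decade.

-60 dB/decade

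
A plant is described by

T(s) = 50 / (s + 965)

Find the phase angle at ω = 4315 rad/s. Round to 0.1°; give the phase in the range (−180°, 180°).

-77.4°

At s = jω = j4315:
pole (s+965): 965 + j4315 → |·| = √(965²+4315²) = √19550450 ≈ 4421.6, ∠ = arctan(4315/965) ≈ 77.39°
∠T = 0.00° − 77.39° = -77.39°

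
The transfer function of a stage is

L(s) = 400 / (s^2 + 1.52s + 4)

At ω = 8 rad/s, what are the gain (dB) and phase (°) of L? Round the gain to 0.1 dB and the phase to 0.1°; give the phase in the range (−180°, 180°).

16.3 dB, -168.5°

At s = jω = j8:
quadratic: (j8)² + 1.52·j8 + 4 = -60 + j12.16 → |·| ≈ 61.22, ∠ ≈ 168.54°
|L| = 400 / 61.22 ≈ 6.5338
Gain = 20 log₁₀(6.5338) ≈ 16.30 dB
∠L = 0.00° − 168.54° = -168.54°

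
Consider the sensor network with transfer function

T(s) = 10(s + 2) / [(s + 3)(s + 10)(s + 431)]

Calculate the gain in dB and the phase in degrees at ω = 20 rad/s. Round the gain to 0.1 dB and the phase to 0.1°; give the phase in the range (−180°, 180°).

At s = jω = j20:
zero (s+2): 2 + j20 → |·| = √(2²+20²) = √404 ≈ 20.1, ∠ = arctan(20/2) ≈ 84.29°
pole (s+3): 3 + j20 → |·| = √(3²+20²) = √409 ≈ 20.224, ∠ = arctan(20/3) ≈ 81.47°
pole (s+10): 10 + j20 → |·| = √(10²+20²) = √500 ≈ 22.361, ∠ = arctan(20/10) ≈ 63.43°
pole (s+431): 431 + j20 → |·| = √(431²+20²) = √186161 ≈ 431.46, ∠ = arctan(20/431) ≈ 2.66°
|T| = 10 · 20.1 / 1.9512e+05 ≈ 0.0010301
Gain = 20 log₁₀(0.0010301) ≈ -59.74 dB
∠T = 84.29° − 147.56° = -63.27°

-59.7 dB, -63.3°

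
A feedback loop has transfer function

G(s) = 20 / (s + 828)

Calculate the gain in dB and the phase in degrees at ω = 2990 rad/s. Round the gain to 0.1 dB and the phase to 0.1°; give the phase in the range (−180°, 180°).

-43.8 dB, -74.5°

At s = jω = j2990:
pole (s+828): 828 + j2990 → |·| = √(828²+2990²) = √9625684 ≈ 3102.5, ∠ = arctan(2990/828) ≈ 74.52°
|G| = 20 / 3102.5 ≈ 0.0064464
Gain = 20 log₁₀(0.0064464) ≈ -43.81 dB
∠G = 0.00° − 74.52° = -74.52°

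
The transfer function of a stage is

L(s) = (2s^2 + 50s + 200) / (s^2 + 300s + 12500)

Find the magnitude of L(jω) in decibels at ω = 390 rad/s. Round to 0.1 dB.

Substitute s = j390:
Numerator: 2(j390)^2 + 50(j390) + 200 = -304000 + j19500
Denominator: (j390)^2 + 300(j390) + 12500 = -139600 + j117000
|N| = √(304000² + 19500²) ≈ 3.0462e+05, ∠N ≈ 176.33°
|D| = √(139600² + 117000²) ≈ 1.8215e+05, ∠D ≈ 140.03°
|L| = 3.0462e+05 / 1.8215e+05 ≈ 1.6724
Gain = 20 log₁₀(1.6724) ≈ 4.47 dB

4.5 dB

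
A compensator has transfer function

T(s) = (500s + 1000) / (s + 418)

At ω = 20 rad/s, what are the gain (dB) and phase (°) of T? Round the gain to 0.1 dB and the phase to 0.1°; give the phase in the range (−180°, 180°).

Substitute s = j20:
Numerator: 500(j20) + 1000 = 1000 + j10000
Denominator: (j20) + 418 = 418 + j20
|N| = √(1000² + 10000²) ≈ 10050, ∠N ≈ 84.29°
|D| = √(418² + 20²) ≈ 418.48, ∠D ≈ 2.74°
|T| = 10050 / 418.48 ≈ 24.015
Gain = 20 log₁₀(24.015) ≈ 27.61 dB
∠T = 84.29° − 2.74° = 81.55°

27.6 dB, 81.6°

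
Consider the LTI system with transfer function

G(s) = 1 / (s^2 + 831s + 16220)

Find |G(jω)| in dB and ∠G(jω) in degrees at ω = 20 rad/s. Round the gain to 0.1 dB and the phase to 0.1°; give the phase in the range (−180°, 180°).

Substitute s = j20:
Numerator: 1 = 1 + j0
Denominator: (j20)^2 + 831(j20) + 16220 = 15820 + j16620
|N| = √(1² + 0²) ≈ 1, ∠N ≈ 0.00°
|D| = √(15820² + 16620²) ≈ 22946, ∠D ≈ 46.41°
|G| = 1 / 22946 ≈ 4.3581e-05
Gain = 20 log₁₀(4.3581e-05) ≈ -87.21 dB
∠G = 0.00° − 46.41° = -46.41°

-87.2 dB, -46.4°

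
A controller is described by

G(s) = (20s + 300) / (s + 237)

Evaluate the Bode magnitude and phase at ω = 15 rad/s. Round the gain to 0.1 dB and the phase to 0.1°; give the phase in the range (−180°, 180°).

Substitute s = j15:
Numerator: 20(j15) + 300 = 300 + j300
Denominator: (j15) + 237 = 237 + j15
|N| = √(300² + 300²) ≈ 424.26, ∠N ≈ 45.00°
|D| = √(237² + 15²) ≈ 237.47, ∠D ≈ 3.62°
|G| = 424.26 / 237.47 ≈ 1.7866
Gain = 20 log₁₀(1.7866) ≈ 5.04 dB
∠G = 45.00° − 3.62° = 41.38°

5.0 dB, 41.4°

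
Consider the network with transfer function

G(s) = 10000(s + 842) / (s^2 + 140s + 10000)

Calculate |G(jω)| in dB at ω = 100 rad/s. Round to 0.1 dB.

At s = jω = j100:
zero (s+842): 842 + j100 → |·| = √(842²+100²) = √718964 ≈ 847.92, ∠ = arctan(100/842) ≈ 6.77°
quadratic: (j100)² + 140·j100 + 10000 = 0 + j14000 → |·| ≈ 14000, ∠ ≈ 90.00°
|G| = 10000 · 847.92 / 14000 ≈ 605.66
Gain = 20 log₁₀(605.66) ≈ 55.64 dB

55.6 dB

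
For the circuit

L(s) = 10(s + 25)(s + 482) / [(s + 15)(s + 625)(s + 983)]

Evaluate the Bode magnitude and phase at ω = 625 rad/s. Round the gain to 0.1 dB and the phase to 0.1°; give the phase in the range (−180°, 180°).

At s = jω = j625:
zero (s+25): 25 + j625 → |·| = √(25²+625²) = √391250 ≈ 625.5, ∠ = arctan(625/25) ≈ 87.71°
zero (s+482): 482 + j625 → |·| = √(482²+625²) = √622949 ≈ 789.27, ∠ = arctan(625/482) ≈ 52.36°
pole (s+15): 15 + j625 → |·| = √(15²+625²) = √390850 ≈ 625.18, ∠ = arctan(625/15) ≈ 88.63°
pole (s+625): 625 + j625 → |·| = √(625²+625²) = √781250 ≈ 883.88, ∠ = arctan(625/625) ≈ 45.00°
pole (s+983): 983 + j625 → |·| = √(983²+625²) = √1356914 ≈ 1164.9, ∠ = arctan(625/983) ≈ 32.45°
|L| = 10 · 4.9369e+05 / 6.4371e+08 ≈ 0.0076694
Gain = 20 log₁₀(0.0076694) ≈ -42.30 dB
∠L = 140.07° − 166.08° = -26.01°

-42.3 dB, -26.0°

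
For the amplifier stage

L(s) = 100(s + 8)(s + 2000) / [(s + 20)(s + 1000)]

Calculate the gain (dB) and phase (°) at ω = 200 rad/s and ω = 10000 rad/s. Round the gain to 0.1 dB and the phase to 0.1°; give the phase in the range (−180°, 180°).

ω = 200: 45.9 dB, -2.2°; ω = 10000: 40.1 dB, -5.5°

At s = jω = j200:
zero (s+8): 8 + j200 → |·| = √(8²+200²) = √40064 ≈ 200.16, ∠ = arctan(200/8) ≈ 87.71°
zero (s+2000): 2000 + j200 → |·| = √(2000²+200²) = √4040000 ≈ 2010, ∠ = arctan(200/2000) ≈ 5.71°
pole (s+20): 20 + j200 → |·| = √(20²+200²) = √40400 ≈ 201, ∠ = arctan(200/20) ≈ 84.29°
pole (s+1000): 1000 + j200 → |·| = √(1000²+200²) = √1040000 ≈ 1019.8, ∠ = arctan(200/1000) ≈ 11.31°
|L| = 100 · 4.0232e+05 / 2.0498e+05 ≈ 196.27
Gain = 20 log₁₀(196.27) ≈ 45.86 dB
∠L = 93.42° − 95.60° = -2.18°

At s = jω = j10000:
zero (s+8): 8 + j10000 → |·| = √(8²+10000²) = √100000064 ≈ 10000, ∠ = arctan(10000/8) ≈ 89.95°
zero (s+2000): 2000 + j10000 → |·| = √(2000²+10000²) = √104000000 ≈ 10198, ∠ = arctan(10000/2000) ≈ 78.69°
pole (s+20): 20 + j10000 → |·| = √(20²+10000²) = √100000400 ≈ 10000, ∠ = arctan(10000/20) ≈ 89.89°
pole (s+1000): 1000 + j10000 → |·| = √(1000²+10000²) = √101000000 ≈ 10050, ∠ = arctan(10000/1000) ≈ 84.29°
|L| = 100 · 1.0198e+08 / 1.005e+08 ≈ 101.47
Gain = 20 log₁₀(101.47) ≈ 40.13 dB
∠L = 168.64° − 174.18° = -5.54°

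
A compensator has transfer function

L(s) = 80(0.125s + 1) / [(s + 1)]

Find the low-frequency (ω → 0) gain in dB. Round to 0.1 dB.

38.1 dB

L(0) = 80 · 1 / 1 = 80
20 log₁₀(80) ≈ 38.06 dB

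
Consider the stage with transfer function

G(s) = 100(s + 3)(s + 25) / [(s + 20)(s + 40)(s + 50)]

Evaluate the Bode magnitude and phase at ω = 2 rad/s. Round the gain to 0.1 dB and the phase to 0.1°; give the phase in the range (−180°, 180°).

-13.0 dB, 27.4°

At s = jω = j2:
zero (s+3): 3 + j2 → |·| = √(3²+2²) = √13 ≈ 3.6056, ∠ = arctan(2/3) ≈ 33.69°
zero (s+25): 25 + j2 → |·| = √(25²+2²) = √629 ≈ 25.08, ∠ = arctan(2/25) ≈ 4.57°
pole (s+20): 20 + j2 → |·| = √(20²+2²) = √404 ≈ 20.1, ∠ = arctan(2/20) ≈ 5.71°
pole (s+40): 40 + j2 → |·| = √(40²+2²) = √1604 ≈ 40.05, ∠ = arctan(2/40) ≈ 2.86°
pole (s+50): 50 + j2 → |·| = √(50²+2²) = √2504 ≈ 50.04, ∠ = arctan(2/50) ≈ 2.29°
|G| = 100 · 90.428 / 40282 ≈ 0.22449
Gain = 20 log₁₀(0.22449) ≈ -12.98 dB
∠G = 38.26° − 10.86° = 27.40°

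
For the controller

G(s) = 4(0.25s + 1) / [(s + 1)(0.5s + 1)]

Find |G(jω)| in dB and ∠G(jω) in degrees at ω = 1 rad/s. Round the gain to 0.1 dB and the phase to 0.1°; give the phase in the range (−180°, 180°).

At ω = 1 rad/s:
zero (1 + j1·0.25) = 1 + j0.25 → |·| ≈ 1.0308, ∠ ≈ 14.04°
pole (1 + j1·1) = 1 + j1 → |·| ≈ 1.4142, ∠ ≈ 45.00°
pole (1 + j1·0.5) = 1 + j0.5 → |·| ≈ 1.118, ∠ ≈ 26.57°
|G| = 4 · 1.0308 / (1.4142 · 1.118) ≈ 2.6078
Gain = 20 log₁₀(2.6078) ≈ 8.33 dB
∠G = (14.04°) − (45.00° + 26.57°) = -57.53°

8.3 dB, -57.5°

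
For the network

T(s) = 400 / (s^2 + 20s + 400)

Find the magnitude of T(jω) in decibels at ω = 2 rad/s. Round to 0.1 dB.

At s = jω = j2:
quadratic: (j2)² + 20·j2 + 400 = 396 + j40 → |·| ≈ 398.02, ∠ ≈ 5.77°
|T| = 400 / 398.02 ≈ 1.005
Gain = 20 log₁₀(1.005) ≈ 0.04 dB

0.0 dB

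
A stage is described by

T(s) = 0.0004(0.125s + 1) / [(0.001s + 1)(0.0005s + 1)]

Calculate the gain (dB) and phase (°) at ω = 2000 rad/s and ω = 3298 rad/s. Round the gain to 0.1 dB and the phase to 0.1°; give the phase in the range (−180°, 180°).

At ω = 2000 rad/s:
zero (1 + j2000·0.125) = 1 + j250 → |·| ≈ 250, ∠ ≈ 89.77°
pole (1 + j2000·0.001) = 1 + j2 → |·| ≈ 2.2361, ∠ ≈ 63.43°
pole (1 + j2000·0.0005) = 1 + j1 → |·| ≈ 1.4142, ∠ ≈ 45.00°
|T| = 0.0004 · 250 / (2.2361 · 1.4142) ≈ 0.031623
Gain = 20 log₁₀(0.031623) ≈ -30.00 dB
∠T = (89.77°) − (63.43° + 45.00°) = -18.66°

At ω = 3298 rad/s:
zero (1 + j3298·0.125) = 1 + j412.25 → |·| ≈ 412.25, ∠ ≈ 89.86°
pole (1 + j3298·0.001) = 1 + j3.298 → |·| ≈ 3.4463, ∠ ≈ 73.13°
pole (1 + j3298·0.0005) = 1 + j1.649 → |·| ≈ 1.9285, ∠ ≈ 58.77°
|T| = 0.0004 · 412.25 / (3.4463 · 1.9285) ≈ 0.024811
Gain = 20 log₁₀(0.024811) ≈ -32.11 dB
∠T = (89.86°) − (73.13° + 58.77°) = -42.04°

ω = 2000: -30.0 dB, -18.7°; ω = 3298: -32.1 dB, -42.0°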